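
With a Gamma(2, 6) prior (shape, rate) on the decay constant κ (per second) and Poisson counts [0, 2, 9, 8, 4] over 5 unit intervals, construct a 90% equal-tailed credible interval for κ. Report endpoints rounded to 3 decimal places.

Posterior: Gamma(2+23, 6+5) = Gamma(25, 11) (shape, rate).
Equal-tailed 90% interval: Gamma(25, 11) quantiles at 0.05 and 0.95.
Posterior mean ≈ 2.273, SD ≈ 0.455; a Normal approximation gives roughly [1.525, 3.020].
Exact: lower = 1.580; upper = 3.068.

[1.580, 3.068]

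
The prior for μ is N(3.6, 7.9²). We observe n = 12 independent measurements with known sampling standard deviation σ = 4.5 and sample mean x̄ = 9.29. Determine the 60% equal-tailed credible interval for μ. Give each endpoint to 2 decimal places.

Posterior precision = 1/7.9² + 12/4.5² = 0.0160 + 0.5926 = 0.6086, so posterior SD = 1.2818.
Posterior mean = (3.6/7.9² + 12·9.29/4.5²) / 0.6086 = 9.1402.
Interval: 9.1402 ± 0.842 × 1.2818 → [8.06, 10.22].

[8.06, 10.22]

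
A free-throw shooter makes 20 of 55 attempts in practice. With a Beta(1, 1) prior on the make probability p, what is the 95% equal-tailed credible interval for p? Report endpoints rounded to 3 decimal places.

[0.249, 0.496]

Posterior: Beta(1+20, 1+35) = Beta(21, 36).
Equal-tailed 95% interval: the 0.025 and 0.975 quantiles of Beta(21, 36).
Posterior mean ≈ 0.368, SD ≈ 0.063; a Normal approximation gives roughly [0.244, 0.493].
Exact: F⁻¹(0.025) = 0.249; F⁻¹(0.975) = 0.496.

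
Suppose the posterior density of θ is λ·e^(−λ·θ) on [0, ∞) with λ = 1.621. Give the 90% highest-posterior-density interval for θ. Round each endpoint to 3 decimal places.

The exponential density is strictly decreasing on [0, ∞), so the HPD interval is anchored at 0: [0, q] with P(θ ≤ q) = 0.90.
q = −ln(1 − 0.90) / 1.621 = 2.3026 / 1.621 = 1.420.

[0.000, 1.420]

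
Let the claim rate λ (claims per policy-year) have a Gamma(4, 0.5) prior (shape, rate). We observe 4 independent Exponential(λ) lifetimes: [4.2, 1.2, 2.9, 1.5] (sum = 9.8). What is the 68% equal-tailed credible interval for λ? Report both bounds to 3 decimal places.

[0.509, 1.044]

Posterior: Gamma(4+4, 0.5+9.8) = Gamma(8, 10.3) (shape, rate).
Equal-tailed 68% interval: Gamma(8, 10.3) quantiles at 0.16 and 0.84.
Posterior mean ≈ 0.777, SD ≈ 0.275; a Normal approximation gives roughly [0.504, 1.050].
Exact: lower = 0.509; upper = 1.044.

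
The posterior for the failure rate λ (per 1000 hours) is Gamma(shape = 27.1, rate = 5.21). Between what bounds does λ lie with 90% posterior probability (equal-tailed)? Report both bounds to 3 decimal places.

Posterior: Gamma(shape 27.1, rate 5.21).
Equal-tailed 90% interval: Gamma(27.1, 5.21) quantiles at 0.05 and 0.95.
Posterior mean ≈ 5.202, SD ≈ 0.999; a Normal approximation gives roughly [3.558, 6.845].
Exact: lower = 3.674; upper = 6.947.

[3.674, 6.947]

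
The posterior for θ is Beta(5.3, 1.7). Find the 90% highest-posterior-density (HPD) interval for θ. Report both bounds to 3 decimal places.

[0.536, 0.989]

The posterior is unimodal and skewed, so the HPD interval has equal density at both endpoints and is the shortest 90% interval.
Solving f(0.536) = f(0.989) with F(0.989) − F(0.536) = 0.90 gives [0.536, 0.989].
For comparison, the equal-tailed interval is [0.469, 0.958]; the HPD is narrower and shifted toward the mode.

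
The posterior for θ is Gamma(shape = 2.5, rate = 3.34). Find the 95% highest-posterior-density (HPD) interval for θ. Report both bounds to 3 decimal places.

[0.044, 1.675]

The posterior is unimodal and skewed, so the HPD interval has equal density at both endpoints and is the shortest 95% interval.
Solving f(0.044) = f(1.675) with F(1.675) − F(0.044) = 0.95 gives [0.044, 1.675].
For comparison, the equal-tailed interval is [0.124, 1.921]; the HPD is narrower and shifted toward the mode.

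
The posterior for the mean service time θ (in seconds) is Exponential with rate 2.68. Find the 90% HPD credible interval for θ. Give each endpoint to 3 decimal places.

[0.000, 0.859]

The exponential density is strictly decreasing on [0, ∞), so the HPD interval is anchored at 0: [0, q] with P(θ ≤ q) = 0.90.
q = −ln(1 − 0.90) / 2.68 = 2.3026 / 2.68 = 0.859.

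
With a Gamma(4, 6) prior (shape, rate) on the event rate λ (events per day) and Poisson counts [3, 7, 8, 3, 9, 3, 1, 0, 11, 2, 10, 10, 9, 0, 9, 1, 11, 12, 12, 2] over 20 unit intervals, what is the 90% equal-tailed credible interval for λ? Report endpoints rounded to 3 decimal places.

Posterior: Gamma(4+123, 6+20) = Gamma(127, 26) (shape, rate).
Equal-tailed 90% interval: Gamma(127, 26) quantiles at 0.05 and 0.95.
Posterior mean ≈ 4.885, SD ≈ 0.433; a Normal approximation gives roughly [4.172, 5.598].
Exact: lower = 4.194; upper = 5.619.

[4.194, 5.619]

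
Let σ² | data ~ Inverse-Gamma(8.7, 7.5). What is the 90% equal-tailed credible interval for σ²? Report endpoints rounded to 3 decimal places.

[0.534, 1.674]

Inverse-Gamma(8.7, 7.5) quantiles: F⁻¹(0.05) and F⁻¹(0.95).
Equivalently, 1/σ² ~ Gamma(8.7, rate = 7.5); invert its 0.95 and 0.05 quantiles.
Posterior mean ≈ 0.974, SD ≈ 0.376; a Normal approximation gives roughly [0.355, 1.593].
Exact: lower = 0.534; upper = 1.674.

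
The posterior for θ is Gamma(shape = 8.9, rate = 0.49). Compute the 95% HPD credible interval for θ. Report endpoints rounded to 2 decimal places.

[7.26, 30.29]

The posterior is unimodal and skewed, so the HPD interval has equal density at both endpoints and is the shortest 95% interval.
Solving f(7.26) = f(30.29) with F(30.29) − F(7.26) = 0.95 gives [7.26, 30.29].
For comparison, the equal-tailed interval is [8.26, 31.90]; the HPD is narrower and shifted toward the mode.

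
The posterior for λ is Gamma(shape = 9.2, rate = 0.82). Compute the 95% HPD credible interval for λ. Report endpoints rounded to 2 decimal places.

The posterior is unimodal and skewed, so the HPD interval has equal density at both endpoints and is the shortest 95% interval.
Solving f(4.58) = f(18.59) with F(18.59) − F(4.58) = 0.95 gives [4.58, 18.59].
For comparison, the equal-tailed interval is [5.18, 19.55]; the HPD is narrower and shifted toward the mode.

[4.58, 18.59]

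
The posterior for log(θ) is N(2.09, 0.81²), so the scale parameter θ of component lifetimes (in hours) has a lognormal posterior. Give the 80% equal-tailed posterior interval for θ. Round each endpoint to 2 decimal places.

On the log scale the 80% interval is 2.09 ± 1.282 × 0.81 = [1.0519, 3.1281].
Exponentiate: [e^1.0519, e^3.1281] = [2.86, 22.83].

[2.86, 22.83]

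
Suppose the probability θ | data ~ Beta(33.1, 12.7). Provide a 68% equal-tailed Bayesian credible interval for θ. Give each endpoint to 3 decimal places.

[0.657, 0.788]

Posterior: Beta(33.1, 12.7).
Equal-tailed 68% interval: the 0.16 and 0.84 quantiles of Beta(33.1, 12.7).
Posterior mean ≈ 0.723, SD ≈ 0.065; a Normal approximation gives roughly [0.658, 0.788].
Exact: F⁻¹(0.16) = 0.657; F⁻¹(0.84) = 0.788.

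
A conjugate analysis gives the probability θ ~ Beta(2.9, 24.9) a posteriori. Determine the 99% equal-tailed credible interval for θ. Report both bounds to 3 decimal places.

Posterior: Beta(2.9, 24.9).
Equal-tailed 99% interval: the 0.005 and 0.995 quantiles of Beta(2.9, 24.9).
Posterior mean ≈ 0.104, SD ≈ 0.057; a Normal approximation gives roughly [-0.042, 0.251].
Exact: F⁻¹(0.005) = 0.012; F⁻¹(0.995) = 0.297.

[0.012, 0.297]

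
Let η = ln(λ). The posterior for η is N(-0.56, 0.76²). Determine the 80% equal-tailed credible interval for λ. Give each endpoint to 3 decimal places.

[0.216, 1.513]

On the log scale the 80% interval is -0.56 ± 1.282 × 0.76 = [-1.5340, 0.4140].
Exponentiate: [e^-1.5340, e^0.4140] = [0.216, 1.513].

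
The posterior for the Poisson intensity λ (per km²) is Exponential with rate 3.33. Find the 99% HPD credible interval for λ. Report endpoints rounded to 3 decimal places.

The exponential density is strictly decreasing on [0, ∞), so the HPD interval is anchored at 0: [0, q] with P(λ ≤ q) = 0.99.
q = −ln(1 − 0.99) / 3.33 = 4.6052 / 3.33 = 1.383.

[0.000, 1.383]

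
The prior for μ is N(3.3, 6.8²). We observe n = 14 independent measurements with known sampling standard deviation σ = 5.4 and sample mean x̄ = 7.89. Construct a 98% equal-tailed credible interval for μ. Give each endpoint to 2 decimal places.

Posterior precision = 1/6.8² + 14/5.4² = 0.0216 + 0.4801 = 0.5017, so posterior SD = 1.4118.
Posterior mean = (3.3/6.8² + 14·7.89/5.4²) / 0.5017 = 7.6922.
Interval: 7.6922 ± 2.326 × 1.4118 → [4.41, 10.98].

[4.41, 10.98]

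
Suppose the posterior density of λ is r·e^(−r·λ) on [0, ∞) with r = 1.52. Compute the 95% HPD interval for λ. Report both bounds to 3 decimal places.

[0.000, 1.971]

The exponential density is strictly decreasing on [0, ∞), so the HPD interval is anchored at 0: [0, q] with P(λ ≤ q) = 0.95.
q = −ln(1 − 0.95) / 1.52 = 2.9957 / 1.52 = 1.971.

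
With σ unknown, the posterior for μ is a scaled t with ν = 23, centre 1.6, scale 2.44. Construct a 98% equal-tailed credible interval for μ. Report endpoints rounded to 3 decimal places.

[-4.500, 7.700]

The t_23 distribution is symmetric; the 98% interval is 1.6 ± t·2.44 with t_{0.99,23} = 2.500.
Half-width: 2.500 × 2.44 = 6.100.
1.6 − 6.100 = -4.500; 1.6 + 6.100 = 7.700.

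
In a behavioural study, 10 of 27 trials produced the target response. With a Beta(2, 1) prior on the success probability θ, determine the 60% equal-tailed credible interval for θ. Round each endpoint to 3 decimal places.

[0.324, 0.475]

Posterior: Beta(2+10, 1+17) = Beta(12, 18).
Equal-tailed 60% interval: the 0.2 and 0.8 quantiles of Beta(12, 18).
Posterior mean ≈ 0.400, SD ≈ 0.088; a Normal approximation gives roughly [0.326, 0.474].
Exact: F⁻¹(0.2) = 0.324; F⁻¹(0.8) = 0.475.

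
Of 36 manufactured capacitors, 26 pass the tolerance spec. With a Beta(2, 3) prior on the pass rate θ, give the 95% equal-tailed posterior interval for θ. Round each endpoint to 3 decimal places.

Posterior: Beta(2+26, 3+10) = Beta(28, 13).
Equal-tailed 95% interval: the 0.025 and 0.975 quantiles of Beta(28, 13).
Posterior mean ≈ 0.683, SD ≈ 0.072; a Normal approximation gives roughly [0.542, 0.824].
Exact: F⁻¹(0.025) = 0.535; F⁻¹(0.975) = 0.814.

[0.535, 0.814]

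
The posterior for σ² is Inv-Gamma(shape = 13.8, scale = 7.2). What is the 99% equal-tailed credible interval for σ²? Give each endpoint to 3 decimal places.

Inverse-Gamma(13.8, 7.2) quantiles: F⁻¹(0.005) and F⁻¹(0.995).
Equivalently, 1/σ² ~ Gamma(13.8, rate = 7.2); invert its 0.995 and 0.005 quantiles.
Posterior mean ≈ 0.562, SD ≈ 0.164; a Normal approximation gives roughly [0.141, 0.984].
Exact: lower = 0.285; upper = 1.180.

[0.285, 1.180]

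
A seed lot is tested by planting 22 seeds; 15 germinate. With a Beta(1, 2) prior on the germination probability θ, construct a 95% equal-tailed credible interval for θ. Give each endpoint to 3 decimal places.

Posterior: Beta(1+15, 2+7) = Beta(16, 9).
Equal-tailed 95% interval: the 0.025 and 0.975 quantiles of Beta(16, 9).
Posterior mean ≈ 0.640, SD ≈ 0.094; a Normal approximation gives roughly [0.455, 0.825].
Exact: F⁻¹(0.025) = 0.447; F⁻¹(0.975) = 0.812.

[0.447, 0.812]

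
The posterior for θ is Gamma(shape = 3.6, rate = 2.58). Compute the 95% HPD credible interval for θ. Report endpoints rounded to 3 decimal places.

[0.208, 2.844]

The posterior is unimodal and skewed, so the HPD interval has equal density at both endpoints and is the shortest 95% interval.
Solving f(0.208) = f(2.844) with F(2.844) − F(0.208) = 0.95 gives [0.208, 2.844].
For comparison, the equal-tailed interval is [0.346, 3.163]; the HPD is narrower and shifted toward the mode.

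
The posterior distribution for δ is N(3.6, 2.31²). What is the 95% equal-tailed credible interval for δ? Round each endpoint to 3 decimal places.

[-0.928, 8.128]

The posterior is symmetric, so the 95% equal-tailed interval is δ = 3.6 ± z·2.31 with z = 1.960.
Half-width: 1.960 × 2.31 = 4.528.
3.6 − 4.528 = -0.928; 3.6 + 4.528 = 8.128.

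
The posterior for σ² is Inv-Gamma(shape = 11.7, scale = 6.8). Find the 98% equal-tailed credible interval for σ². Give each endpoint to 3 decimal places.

Inverse-Gamma(11.7, 6.8) quantiles: F⁻¹(0.01) and F⁻¹(0.99).
Equivalently, 1/σ² ~ Gamma(11.7, rate = 6.8); invert its 0.99 and 0.01 quantiles.
Posterior mean ≈ 0.636, SD ≈ 0.204; a Normal approximation gives roughly [0.161, 1.110].
Exact: lower = 0.322; upper = 1.300.

[0.322, 1.300]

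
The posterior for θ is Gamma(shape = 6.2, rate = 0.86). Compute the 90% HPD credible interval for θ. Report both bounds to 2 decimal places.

The posterior is unimodal and skewed, so the HPD interval has equal density at both endpoints and is the shortest 90% interval.
Solving f(2.63) = f(11.62) with F(11.62) − F(2.63) = 0.90 gives [2.63, 11.62].
For comparison, the equal-tailed interval is [3.19, 12.54]; the HPD is narrower and shifted toward the mode.

[2.63, 11.62]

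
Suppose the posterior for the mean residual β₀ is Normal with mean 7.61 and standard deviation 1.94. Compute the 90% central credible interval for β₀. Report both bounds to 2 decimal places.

The posterior is symmetric, so the 90% equal-tailed interval is β₀ = 7.61 ± z·1.94 with z = 1.645.
Half-width: 1.645 × 1.94 = 3.19.
7.61 − 3.19 = 4.42; 7.61 + 3.19 = 10.80.

[4.42, 10.80]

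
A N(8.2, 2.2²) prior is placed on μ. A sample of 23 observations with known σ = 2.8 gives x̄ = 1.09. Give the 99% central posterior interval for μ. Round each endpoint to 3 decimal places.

Posterior precision = 1/2.2² + 23/2.8² = 0.2066 + 2.9337 = 3.1403, so posterior SD = 0.5643.
Posterior mean = (8.2/2.2² + 23·1.09/2.8²) / 3.1403 = 1.5578.
Interval: 1.5578 ± 2.576 × 0.5643 → [0.104, 3.011].

[0.104, 3.011]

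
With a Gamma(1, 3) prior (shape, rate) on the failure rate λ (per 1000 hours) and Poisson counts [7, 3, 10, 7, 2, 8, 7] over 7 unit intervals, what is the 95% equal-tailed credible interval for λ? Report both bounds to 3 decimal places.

[3.282, 5.907]

Posterior: Gamma(1+44, 3+7) = Gamma(45, 10) (shape, rate).
Equal-tailed 95% interval: Gamma(45, 10) quantiles at 0.025 and 0.975.
Posterior mean ≈ 4.500, SD ≈ 0.671; a Normal approximation gives roughly [3.185, 5.815].
Exact: lower = 3.282; upper = 5.907.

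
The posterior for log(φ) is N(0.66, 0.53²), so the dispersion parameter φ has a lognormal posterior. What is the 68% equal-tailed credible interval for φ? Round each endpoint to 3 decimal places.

On the log scale the 68% interval is 0.66 ± 0.994 × 0.53 = [0.1329, 1.1871].
Exponentiate: [e^0.1329, e^1.1871] = [1.142, 3.277].

[1.142, 3.277]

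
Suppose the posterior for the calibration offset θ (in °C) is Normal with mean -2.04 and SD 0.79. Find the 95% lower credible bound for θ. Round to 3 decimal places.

Need L with P(θ ≥ L) = 0.95: L = -2.04 − z_{0.05}·0.79.
z = 1.645; L = -2.04 − 1.645 × 0.79 = -3.339.

-3.339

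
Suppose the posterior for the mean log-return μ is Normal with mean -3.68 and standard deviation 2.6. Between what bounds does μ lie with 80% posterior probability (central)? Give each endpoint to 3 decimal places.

[-7.012, -0.348]

The posterior is symmetric, so the 80% equal-tailed interval is μ = -3.68 ± z·2.6 with z = 1.282.
Half-width: 1.282 × 2.6 = 3.332.
-3.68 − 3.332 = -7.012; -3.68 + 3.332 = -0.348.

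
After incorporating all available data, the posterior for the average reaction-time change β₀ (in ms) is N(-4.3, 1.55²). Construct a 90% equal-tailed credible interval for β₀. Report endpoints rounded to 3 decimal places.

The posterior is symmetric, so the 90% equal-tailed interval is β₀ = -4.3 ± z·1.55 with z = 1.645.
Half-width: 1.645 × 1.55 = 2.550.
-4.3 − 2.550 = -6.850; -4.3 + 2.550 = -1.750.

[-6.850, -1.750]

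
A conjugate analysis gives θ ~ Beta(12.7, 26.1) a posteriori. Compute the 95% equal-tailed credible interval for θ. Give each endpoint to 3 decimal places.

Posterior: Beta(12.7, 26.1).
Equal-tailed 95% interval: the 0.025 and 0.975 quantiles of Beta(12.7, 26.1).
Posterior mean ≈ 0.327, SD ≈ 0.074; a Normal approximation gives roughly [0.182, 0.473].
Exact: F⁻¹(0.025) = 0.191; F⁻¹(0.975) = 0.481.

[0.191, 0.481]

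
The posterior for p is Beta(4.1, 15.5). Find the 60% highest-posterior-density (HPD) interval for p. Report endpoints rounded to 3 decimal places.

[0.110, 0.258]

The posterior is unimodal and skewed, so the HPD interval has equal density at both endpoints and is the shortest 60% interval.
Solving f(0.110) = f(0.258) with F(0.258) − F(0.110) = 0.60 gives [0.110, 0.258].
For comparison, the equal-tailed interval is [0.130, 0.283]; the HPD is narrower and shifted toward the mode.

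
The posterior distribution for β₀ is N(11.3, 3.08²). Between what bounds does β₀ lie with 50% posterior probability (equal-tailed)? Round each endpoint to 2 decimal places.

The posterior is symmetric, so the 50% equal-tailed interval is β₀ = 11.3 ± z·3.08 with z = 0.674.
Half-width: 0.674 × 3.08 = 2.08.
11.3 − 2.08 = 9.22; 11.3 + 2.08 = 13.38.

[9.22, 13.38]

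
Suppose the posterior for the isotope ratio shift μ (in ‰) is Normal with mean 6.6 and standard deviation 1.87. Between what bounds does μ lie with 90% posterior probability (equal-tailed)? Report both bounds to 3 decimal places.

The posterior is symmetric, so the 90% equal-tailed interval is μ = 6.6 ± z·1.87 with z = 1.645.
Half-width: 1.645 × 1.87 = 3.076.
6.6 − 3.076 = 3.524; 6.6 + 3.076 = 9.676.

[3.524, 9.676]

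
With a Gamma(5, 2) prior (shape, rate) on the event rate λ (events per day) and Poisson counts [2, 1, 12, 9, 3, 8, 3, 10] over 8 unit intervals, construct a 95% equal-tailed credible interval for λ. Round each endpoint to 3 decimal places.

[3.970, 6.819]

Posterior: Gamma(5+48, 2+8) = Gamma(53, 10) (shape, rate).
Equal-tailed 95% interval: Gamma(53, 10) quantiles at 0.025 and 0.975.
Posterior mean ≈ 5.300, SD ≈ 0.728; a Normal approximation gives roughly [3.873, 6.727].
Exact: lower = 3.970; upper = 6.819.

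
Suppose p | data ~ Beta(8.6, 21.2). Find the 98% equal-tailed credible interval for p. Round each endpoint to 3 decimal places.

[0.123, 0.495]

Posterior: Beta(8.6, 21.2).
Equal-tailed 98% interval: the 0.01 and 0.99 quantiles of Beta(8.6, 21.2).
Posterior mean ≈ 0.289, SD ≈ 0.082; a Normal approximation gives roughly [0.099, 0.479].
Exact: F⁻¹(0.01) = 0.123; F⁻¹(0.99) = 0.495.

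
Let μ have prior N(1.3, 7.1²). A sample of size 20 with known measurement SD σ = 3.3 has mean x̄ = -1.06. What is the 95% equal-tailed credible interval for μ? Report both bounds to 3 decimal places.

Posterior precision = 1/7.1² + 20/3.3² = 0.0198 + 1.8365 = 1.8564, so posterior SD = 0.7339.
Posterior mean = (1.3/7.1² + 20·-1.06/3.3²) / 1.8564 = -1.0348.
Interval: -1.0348 ± 1.960 × 0.7339 → [-2.473, 0.404].

[-2.473, 0.404]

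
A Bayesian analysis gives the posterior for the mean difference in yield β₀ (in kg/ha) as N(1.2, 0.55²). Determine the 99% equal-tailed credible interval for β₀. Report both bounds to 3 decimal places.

The posterior is symmetric, so the 99% equal-tailed interval is β₀ = 1.2 ± z·0.55 with z = 2.576.
Half-width: 2.576 × 0.55 = 1.417.
1.2 − 1.417 = -0.217; 1.2 + 1.417 = 2.617.

[-0.217, 2.617]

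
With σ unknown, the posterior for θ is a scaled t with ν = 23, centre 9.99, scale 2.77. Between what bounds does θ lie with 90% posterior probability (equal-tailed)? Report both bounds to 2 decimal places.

[5.24, 14.74]

The t_23 distribution is symmetric; the 90% interval is 9.99 ± t·2.77 with t_{0.95,23} = 1.714.
Half-width: 1.714 × 2.77 = 4.75.
9.99 − 4.75 = 5.24; 9.99 + 4.75 = 14.74.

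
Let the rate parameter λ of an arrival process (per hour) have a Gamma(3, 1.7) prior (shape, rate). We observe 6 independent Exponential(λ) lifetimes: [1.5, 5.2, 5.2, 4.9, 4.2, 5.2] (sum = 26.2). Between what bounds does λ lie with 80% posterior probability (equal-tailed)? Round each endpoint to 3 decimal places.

Posterior: Gamma(3+6, 1.7+26.2) = Gamma(9, 27.9) (shape, rate).
Equal-tailed 80% interval: Gamma(9, 27.9) quantiles at 0.1 and 0.9.
Posterior mean ≈ 0.323, SD ≈ 0.108; a Normal approximation gives roughly [0.185, 0.460].
Exact: lower = 0.195; upper = 0.466.

[0.195, 0.466]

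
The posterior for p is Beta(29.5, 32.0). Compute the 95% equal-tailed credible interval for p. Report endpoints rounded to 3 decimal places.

[0.357, 0.604]

Posterior: Beta(29.5, 32.0).
Equal-tailed 95% interval: the 0.025 and 0.975 quantiles of Beta(29.5, 32.0).
Posterior mean ≈ 0.480, SD ≈ 0.063; a Normal approximation gives roughly [0.356, 0.604].
Exact: F⁻¹(0.025) = 0.357; F⁻¹(0.975) = 0.604.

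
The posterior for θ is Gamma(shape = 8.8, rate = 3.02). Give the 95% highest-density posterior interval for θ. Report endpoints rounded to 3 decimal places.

[1.156, 4.871]

The posterior is unimodal and skewed, so the HPD interval has equal density at both endpoints and is the shortest 95% interval.
Solving f(1.156) = f(4.871) with F(4.871) − F(1.156) = 0.95 gives [1.156, 4.871].
For comparison, the equal-tailed interval is [1.318, 5.131]; the HPD is narrower and shifted toward the mode.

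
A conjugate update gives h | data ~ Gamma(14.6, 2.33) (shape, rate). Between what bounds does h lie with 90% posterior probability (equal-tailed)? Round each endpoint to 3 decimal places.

Posterior: Gamma(shape 14.6, rate 2.33).
Equal-tailed 90% interval: Gamma(14.6, 2.33) quantiles at 0.05 and 0.95.
Posterior mean ≈ 6.266, SD ≈ 1.640; a Normal approximation gives roughly [3.569, 8.964].
Exact: lower = 3.834; upper = 9.185.

[3.834, 9.185]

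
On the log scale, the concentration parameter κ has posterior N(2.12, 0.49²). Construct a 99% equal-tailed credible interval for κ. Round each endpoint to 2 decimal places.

[2.36, 29.43]

On the log scale the 99% interval is 2.12 ± 2.576 × 0.49 = [0.8578, 3.3822].
Exponentiate: [e^0.8578, e^3.3822] = [2.36, 29.43].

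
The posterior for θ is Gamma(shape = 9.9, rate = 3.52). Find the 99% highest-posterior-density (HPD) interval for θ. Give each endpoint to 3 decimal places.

The posterior is unimodal and skewed, so the HPD interval has equal density at both endpoints and is the shortest 99% interval.
Solving f(0.913) = f(5.413) with F(5.413) − F(0.913) = 0.99 gives [0.913, 5.413].
For comparison, the equal-tailed interval is [1.039, 5.641]; the HPD is narrower and shifted toward the mode.

[0.913, 5.413]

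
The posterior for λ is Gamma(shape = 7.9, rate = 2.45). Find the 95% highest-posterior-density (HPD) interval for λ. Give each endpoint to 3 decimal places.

[1.188, 5.508]

The posterior is unimodal and skewed, so the HPD interval has equal density at both endpoints and is the shortest 95% interval.
Solving f(1.188) = f(5.508) with F(5.508) − F(1.188) = 0.95 gives [1.188, 5.508].
For comparison, the equal-tailed interval is [1.383, 5.832]; the HPD is narrower and shifted toward the mode.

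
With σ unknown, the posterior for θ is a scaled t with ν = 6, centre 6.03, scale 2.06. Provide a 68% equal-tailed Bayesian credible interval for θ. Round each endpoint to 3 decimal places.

The t_6 distribution is symmetric; the 68% interval is 6.03 ± t·2.06 with t_{0.84,6} = 1.084.
Half-width: 1.084 × 2.06 = 2.233.
6.03 − 2.233 = 3.797; 6.03 + 2.233 = 8.263.

[3.797, 8.263]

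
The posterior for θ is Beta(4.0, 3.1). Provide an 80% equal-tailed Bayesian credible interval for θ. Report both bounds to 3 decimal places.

Posterior: Beta(4.0, 3.1).
Equal-tailed 80% interval: the 0.1 and 0.9 quantiles of Beta(4.0, 3.1).
Posterior mean ≈ 0.563, SD ≈ 0.174; a Normal approximation gives roughly [0.340, 0.787].
Exact: F⁻¹(0.1) = 0.327; F⁻¹(0.9) = 0.791.

[0.327, 0.791]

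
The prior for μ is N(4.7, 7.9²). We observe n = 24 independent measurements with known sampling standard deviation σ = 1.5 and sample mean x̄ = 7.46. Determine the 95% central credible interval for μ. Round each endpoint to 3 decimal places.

Posterior precision = 1/7.9² + 24/1.5² = 0.0160 + 10.6667 = 10.6827, so posterior SD = 0.3060.
Posterior mean = (4.7/7.9² + 24·7.46/1.5²) / 10.6827 = 7.4559.
Interval: 7.4559 ± 1.960 × 0.3060 → [6.856, 8.056].

[6.856, 8.056]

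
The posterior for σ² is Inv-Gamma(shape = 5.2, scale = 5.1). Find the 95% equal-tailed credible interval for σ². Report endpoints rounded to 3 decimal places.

[0.484, 2.938]

Inverse-Gamma(5.2, 5.1) quantiles: F⁻¹(0.025) and F⁻¹(0.975).
Equivalently, 1/σ² ~ Gamma(5.2, rate = 5.1); invert its 0.975 and 0.025 quantiles.
Posterior mean ≈ 1.214, SD ≈ 0.679; a Normal approximation gives roughly [-0.116, 2.545].
Exact: lower = 0.484; upper = 2.938.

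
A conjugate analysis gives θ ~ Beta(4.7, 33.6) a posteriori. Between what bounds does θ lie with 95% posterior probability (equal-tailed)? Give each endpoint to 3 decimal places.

Posterior: Beta(4.7, 33.6).
Equal-tailed 95% interval: the 0.025 and 0.975 quantiles of Beta(4.7, 33.6).
Posterior mean ≈ 0.123, SD ≈ 0.052; a Normal approximation gives roughly [0.020, 0.225].
Exact: F⁻¹(0.025) = 0.040; F⁻¹(0.975) = 0.242.

[0.040, 0.242]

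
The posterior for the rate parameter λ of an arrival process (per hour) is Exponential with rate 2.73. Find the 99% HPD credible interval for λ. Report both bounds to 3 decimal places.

[0.000, 1.687]

The exponential density is strictly decreasing on [0, ∞), so the HPD interval is anchored at 0: [0, q] with P(λ ≤ q) = 0.99.
q = −ln(1 − 0.99) / 2.73 = 4.6052 / 2.73 = 1.687.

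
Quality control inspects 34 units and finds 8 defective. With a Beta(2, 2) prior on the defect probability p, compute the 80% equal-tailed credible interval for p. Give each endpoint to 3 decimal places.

[0.175, 0.357]

Posterior: Beta(2+8, 2+26) = Beta(10, 28).
Equal-tailed 80% interval: the 0.1 and 0.9 quantiles of Beta(10, 28).
Posterior mean ≈ 0.263, SD ≈ 0.071; a Normal approximation gives roughly [0.173, 0.354].
Exact: F⁻¹(0.1) = 0.175; F⁻¹(0.9) = 0.357.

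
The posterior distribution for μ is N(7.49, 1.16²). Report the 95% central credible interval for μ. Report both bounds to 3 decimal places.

The posterior is symmetric, so the 95% equal-tailed interval is μ = 7.49 ± z·1.16 with z = 1.960.
Half-width: 1.960 × 1.16 = 2.274.
7.49 − 2.274 = 5.216; 7.49 + 2.274 = 9.764.

[5.216, 9.764]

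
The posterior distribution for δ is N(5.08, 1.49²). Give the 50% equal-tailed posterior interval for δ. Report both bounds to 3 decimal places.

The posterior is symmetric, so the 50% equal-tailed interval is δ = 5.08 ± z·1.49 with z = 0.674.
Half-width: 0.674 × 1.49 = 1.005.
5.08 − 1.005 = 4.075; 5.08 + 1.005 = 6.085.

[4.075, 6.085]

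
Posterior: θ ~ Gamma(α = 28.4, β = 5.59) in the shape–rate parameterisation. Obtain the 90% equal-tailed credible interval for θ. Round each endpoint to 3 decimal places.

[3.620, 6.744]

Posterior: Gamma(shape 28.4, rate 5.59).
Equal-tailed 90% interval: Gamma(28.4, 5.59) quantiles at 0.05 and 0.95.
Posterior mean ≈ 5.081, SD ≈ 0.953; a Normal approximation gives roughly [3.512, 6.649].
Exact: lower = 3.620; upper = 6.744.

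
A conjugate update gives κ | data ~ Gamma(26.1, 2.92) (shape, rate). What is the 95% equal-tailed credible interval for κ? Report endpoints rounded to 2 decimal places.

[5.84, 12.68]

Posterior: Gamma(shape 26.1, rate 2.92).
Equal-tailed 95% interval: Gamma(26.1, 2.92) quantiles at 0.025 and 0.975.
Posterior mean ≈ 8.94, SD ≈ 1.75; a Normal approximation gives roughly [5.51, 12.37].
Exact: lower = 5.84; upper = 12.68.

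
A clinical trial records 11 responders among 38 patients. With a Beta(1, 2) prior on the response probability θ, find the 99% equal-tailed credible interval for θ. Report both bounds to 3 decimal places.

Posterior: Beta(1+11, 2+27) = Beta(12, 29).
Equal-tailed 99% interval: the 0.005 and 0.995 quantiles of Beta(12, 29).
Posterior mean ≈ 0.293, SD ≈ 0.070; a Normal approximation gives roughly [0.112, 0.474].
Exact: F⁻¹(0.005) = 0.134; F⁻¹(0.995) = 0.488.

[0.134, 0.488]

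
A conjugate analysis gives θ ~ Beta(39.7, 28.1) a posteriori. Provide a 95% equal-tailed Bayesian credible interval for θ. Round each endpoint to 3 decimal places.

[0.467, 0.699]

Posterior: Beta(39.7, 28.1).
Equal-tailed 95% interval: the 0.025 and 0.975 quantiles of Beta(39.7, 28.1).
Posterior mean ≈ 0.586, SD ≈ 0.059; a Normal approximation gives roughly [0.469, 0.702].
Exact: F⁻¹(0.025) = 0.467; F⁻¹(0.975) = 0.699.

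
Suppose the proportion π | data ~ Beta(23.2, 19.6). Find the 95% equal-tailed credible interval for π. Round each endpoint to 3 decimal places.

[0.393, 0.687]

Posterior: Beta(23.2, 19.6).
Equal-tailed 95% interval: the 0.025 and 0.975 quantiles of Beta(23.2, 19.6).
Posterior mean ≈ 0.542, SD ≈ 0.075; a Normal approximation gives roughly [0.395, 0.690].
Exact: F⁻¹(0.025) = 0.393; F⁻¹(0.975) = 0.687.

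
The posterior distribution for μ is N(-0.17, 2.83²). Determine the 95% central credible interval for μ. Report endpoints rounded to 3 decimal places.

The posterior is symmetric, so the 95% equal-tailed interval is μ = -0.17 ± z·2.83 with z = 1.960.
Half-width: 1.960 × 2.83 = 5.547.
-0.17 − 5.547 = -5.717; -0.17 + 5.547 = 5.377.

[-5.717, 5.377]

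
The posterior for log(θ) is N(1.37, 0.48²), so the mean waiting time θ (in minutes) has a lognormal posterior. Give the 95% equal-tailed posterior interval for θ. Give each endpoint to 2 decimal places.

[1.54, 10.08]

On the log scale the 95% interval is 1.37 ± 1.960 × 0.48 = [0.4292, 2.3108].
Exponentiate: [e^0.4292, e^2.3108] = [1.54, 10.08].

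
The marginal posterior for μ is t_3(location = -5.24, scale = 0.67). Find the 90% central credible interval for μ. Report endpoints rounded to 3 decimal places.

[-6.817, -3.663]

The t_3 distribution is symmetric; the 90% interval is -5.24 ± t·0.67 with t_{0.95,3} = 2.353.
Half-width: 2.353 × 0.67 = 1.577.
-5.24 − 1.577 = -6.817; -5.24 + 1.577 = -3.663.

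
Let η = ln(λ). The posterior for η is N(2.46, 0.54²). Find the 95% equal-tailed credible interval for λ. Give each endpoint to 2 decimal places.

[4.06, 33.73]

On the log scale the 95% interval is 2.46 ± 1.960 × 0.54 = [1.4016, 3.5184].
Exponentiate: [e^1.4016, e^3.5184] = [4.06, 33.73].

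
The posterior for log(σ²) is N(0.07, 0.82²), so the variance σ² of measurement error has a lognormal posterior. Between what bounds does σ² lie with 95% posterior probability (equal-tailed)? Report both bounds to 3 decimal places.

On the log scale the 95% interval is 0.07 ± 1.960 × 0.82 = [-1.5372, 1.6772].
Exponentiate: [e^-1.5372, e^1.6772] = [0.215, 5.350].

[0.215, 5.350]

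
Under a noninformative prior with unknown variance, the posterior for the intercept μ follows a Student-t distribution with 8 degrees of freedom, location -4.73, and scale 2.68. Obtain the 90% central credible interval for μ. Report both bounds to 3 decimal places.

[-9.714, 0.254]

The t_8 distribution is symmetric; the 90% interval is -4.73 ± t·2.68 with t_{0.95,8} = 1.860.
Half-width: 1.860 × 2.68 = 4.984.
-4.73 − 4.984 = -9.714; -4.73 + 4.984 = 0.254.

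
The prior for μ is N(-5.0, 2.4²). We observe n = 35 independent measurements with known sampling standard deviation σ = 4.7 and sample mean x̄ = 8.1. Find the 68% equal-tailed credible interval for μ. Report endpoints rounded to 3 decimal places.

[6.056, 7.556]

Posterior precision = 1/2.4² + 35/4.7² = 0.1736 + 1.5844 = 1.7580, so posterior SD = 0.7542.
Posterior mean = (-5.0/2.4² + 35·8.1/4.7²) / 1.7580 = 6.8063.
Interval: 6.8063 ± 0.994 × 0.7542 → [6.056, 7.556].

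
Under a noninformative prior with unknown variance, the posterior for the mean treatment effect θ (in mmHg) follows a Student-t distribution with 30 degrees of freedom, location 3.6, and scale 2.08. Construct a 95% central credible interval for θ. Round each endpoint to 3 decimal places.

[-0.648, 7.848]

The t_30 distribution is symmetric; the 95% interval is 3.6 ± t·2.08 with t_{0.975,30} = 2.042.
Half-width: 2.042 × 2.08 = 4.248.
3.6 − 4.248 = -0.648; 3.6 + 4.248 = 7.848.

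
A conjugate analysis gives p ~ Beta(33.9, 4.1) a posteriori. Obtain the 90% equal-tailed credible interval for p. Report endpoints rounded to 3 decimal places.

[0.800, 0.961]

Posterior: Beta(33.9, 4.1).
Equal-tailed 90% interval: the 0.05 and 0.95 quantiles of Beta(33.9, 4.1).
Posterior mean ≈ 0.892, SD ≈ 0.050; a Normal approximation gives roughly [0.810, 0.974].
Exact: F⁻¹(0.05) = 0.800; F⁻¹(0.95) = 0.961.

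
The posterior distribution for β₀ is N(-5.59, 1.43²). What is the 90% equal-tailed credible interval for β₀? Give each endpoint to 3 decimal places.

[-7.942, -3.238]

The posterior is symmetric, so the 90% equal-tailed interval is β₀ = -5.59 ± z·1.43 with z = 1.645.
Half-width: 1.645 × 1.43 = 2.352.
-5.59 − 2.352 = -7.942; -5.59 + 2.352 = -3.238.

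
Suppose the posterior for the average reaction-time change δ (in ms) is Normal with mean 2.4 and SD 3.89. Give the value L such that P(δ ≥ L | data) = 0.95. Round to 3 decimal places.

-3.998

Need L with P(δ ≥ L) = 0.95: L = 2.4 − z_{0.05}·3.89.
z = 1.645; L = 2.4 − 1.645 × 3.89 = -3.998.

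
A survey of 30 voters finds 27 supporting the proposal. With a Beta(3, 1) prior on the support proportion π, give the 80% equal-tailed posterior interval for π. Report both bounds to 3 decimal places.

Posterior: Beta(3+27, 1+3) = Beta(30, 4).
Equal-tailed 80% interval: the 0.1 and 0.9 quantiles of Beta(30, 4).
Posterior mean ≈ 0.882, SD ≈ 0.054; a Normal approximation gives roughly [0.813, 0.952].
Exact: F⁻¹(0.1) = 0.809; F⁻¹(0.9) = 0.946.

[0.809, 0.946]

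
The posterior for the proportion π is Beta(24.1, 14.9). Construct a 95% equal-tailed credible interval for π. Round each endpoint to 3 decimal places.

[0.463, 0.762]

Posterior: Beta(24.1, 14.9).
Equal-tailed 95% interval: the 0.025 and 0.975 quantiles of Beta(24.1, 14.9).
Posterior mean ≈ 0.618, SD ≈ 0.077; a Normal approximation gives roughly [0.467, 0.769].
Exact: F⁻¹(0.025) = 0.463; F⁻¹(0.975) = 0.762.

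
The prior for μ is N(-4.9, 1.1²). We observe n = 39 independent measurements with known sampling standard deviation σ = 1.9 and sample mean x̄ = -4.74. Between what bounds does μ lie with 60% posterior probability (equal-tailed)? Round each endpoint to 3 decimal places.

Posterior precision = 1/1.1² + 39/1.9² = 0.8264 + 10.8033 = 11.6298, so posterior SD = 0.2932.
Posterior mean = (-4.9/1.1² + 39·-4.74/1.9²) / 11.6298 = -4.7514.
Interval: -4.7514 ± 0.842 × 0.2932 → [-4.998, -4.505].

[-4.998, -4.505]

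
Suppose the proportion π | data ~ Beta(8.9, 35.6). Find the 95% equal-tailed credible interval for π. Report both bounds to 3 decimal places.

[0.098, 0.328]

Posterior: Beta(8.9, 35.6).
Equal-tailed 95% interval: the 0.025 and 0.975 quantiles of Beta(8.9, 35.6).
Posterior mean ≈ 0.200, SD ≈ 0.059; a Normal approximation gives roughly [0.084, 0.316].
Exact: F⁻¹(0.025) = 0.098; F⁻¹(0.975) = 0.328.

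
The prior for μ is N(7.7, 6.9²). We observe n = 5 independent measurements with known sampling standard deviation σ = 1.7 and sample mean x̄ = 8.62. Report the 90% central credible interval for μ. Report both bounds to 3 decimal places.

[7.366, 9.852]

Posterior precision = 1/6.9² + 5/1.7² = 0.0210 + 1.7301 = 1.7511, so posterior SD = 0.7557.
Posterior mean = (7.7/6.9² + 5·8.62/1.7²) / 1.7511 = 8.6090.
Interval: 8.6090 ± 1.645 × 0.7557 → [7.366, 9.852].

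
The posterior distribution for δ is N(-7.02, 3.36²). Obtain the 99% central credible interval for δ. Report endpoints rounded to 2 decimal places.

The posterior is symmetric, so the 99% equal-tailed interval is δ = -7.02 ± z·3.36 with z = 2.576.
Half-width: 2.576 × 3.36 = 8.65.
-7.02 − 8.65 = -15.67; -7.02 + 8.65 = 1.63.

[-15.67, 1.63]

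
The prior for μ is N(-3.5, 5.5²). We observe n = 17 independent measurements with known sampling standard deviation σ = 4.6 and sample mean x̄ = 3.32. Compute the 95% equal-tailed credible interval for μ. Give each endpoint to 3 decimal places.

Posterior precision = 1/5.5² + 17/4.6² = 0.0331 + 0.8034 = 0.8365, so posterior SD = 1.0934.
Posterior mean = (-3.5/5.5² + 17·3.32/4.6²) / 0.8365 = 3.0505.
Interval: 3.0505 ± 1.960 × 1.0934 → [0.907, 5.193].

[0.907, 5.193]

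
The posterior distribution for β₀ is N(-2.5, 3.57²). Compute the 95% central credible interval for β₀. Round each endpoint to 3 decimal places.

[-9.497, 4.497]

The posterior is symmetric, so the 95% equal-tailed interval is β₀ = -2.5 ± z·3.57 with z = 1.960.
Half-width: 1.960 × 3.57 = 6.997.
-2.5 − 6.997 = -9.497; -2.5 + 6.997 = 4.497.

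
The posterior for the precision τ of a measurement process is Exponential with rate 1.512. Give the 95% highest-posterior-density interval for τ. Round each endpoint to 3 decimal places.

[0.000, 1.981]

The exponential density is strictly decreasing on [0, ∞), so the HPD interval is anchored at 0: [0, q] with P(τ ≤ q) = 0.95.
q = −ln(1 − 0.95) / 1.512 = 2.9957 / 1.512 = 1.981.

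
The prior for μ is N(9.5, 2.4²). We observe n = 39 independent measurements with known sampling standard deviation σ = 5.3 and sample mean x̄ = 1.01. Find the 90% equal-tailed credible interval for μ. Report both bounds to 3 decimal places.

Posterior precision = 1/2.4² + 39/5.3² = 0.1736 + 1.3884 = 1.5620, so posterior SD = 0.8001.
Posterior mean = (9.5/2.4² + 39·1.01/5.3²) / 1.5620 = 1.9536.
Interval: 1.9536 ± 1.645 × 0.8001 → [0.638, 3.270].

[0.638, 3.270]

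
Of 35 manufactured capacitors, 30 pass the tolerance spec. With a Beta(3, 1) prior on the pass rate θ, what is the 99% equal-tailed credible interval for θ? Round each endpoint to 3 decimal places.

[0.670, 0.958]

Posterior: Beta(3+30, 1+5) = Beta(33, 6).
Equal-tailed 99% interval: the 0.005 and 0.995 quantiles of Beta(33, 6).
Posterior mean ≈ 0.846, SD ≈ 0.057; a Normal approximation gives roughly [0.699, 0.993].
Exact: F⁻¹(0.005) = 0.670; F⁻¹(0.995) = 0.958.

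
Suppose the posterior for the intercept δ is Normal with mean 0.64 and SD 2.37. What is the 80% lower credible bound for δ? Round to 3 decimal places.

Need L with P(δ ≥ L) = 0.80: L = 0.64 − z_{0.2}·2.37.
z = 0.842; L = 0.64 − 0.842 × 2.37 = -1.355.

-1.355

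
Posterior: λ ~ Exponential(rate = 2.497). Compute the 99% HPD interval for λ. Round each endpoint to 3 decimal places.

The exponential density is strictly decreasing on [0, ∞), so the HPD interval is anchored at 0: [0, q] with P(λ ≤ q) = 0.99.
q = −ln(1 − 0.99) / 2.497 = 4.6052 / 2.497 = 1.844.

[0.000, 1.844]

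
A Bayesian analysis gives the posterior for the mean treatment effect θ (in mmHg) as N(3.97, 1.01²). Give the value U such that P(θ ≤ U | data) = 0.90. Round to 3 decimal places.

5.264

Need U with P(θ ≤ U) = 0.90: U = 3.97 + z_{0.1}·1.01.
z = 1.282; U = 3.97 + 1.282 × 1.01 = 5.264.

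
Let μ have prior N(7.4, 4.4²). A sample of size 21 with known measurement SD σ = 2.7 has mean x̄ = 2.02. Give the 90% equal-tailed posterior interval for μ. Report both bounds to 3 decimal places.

[1.154, 3.075]

Posterior precision = 1/4.4² + 21/2.7² = 0.0517 + 2.8807 = 2.9323, so posterior SD = 0.5840.
Posterior mean = (7.4/4.4² + 21·2.02/2.7²) / 2.9323 = 2.1148.
Interval: 2.1148 ± 1.645 × 0.5840 → [1.154, 3.075].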